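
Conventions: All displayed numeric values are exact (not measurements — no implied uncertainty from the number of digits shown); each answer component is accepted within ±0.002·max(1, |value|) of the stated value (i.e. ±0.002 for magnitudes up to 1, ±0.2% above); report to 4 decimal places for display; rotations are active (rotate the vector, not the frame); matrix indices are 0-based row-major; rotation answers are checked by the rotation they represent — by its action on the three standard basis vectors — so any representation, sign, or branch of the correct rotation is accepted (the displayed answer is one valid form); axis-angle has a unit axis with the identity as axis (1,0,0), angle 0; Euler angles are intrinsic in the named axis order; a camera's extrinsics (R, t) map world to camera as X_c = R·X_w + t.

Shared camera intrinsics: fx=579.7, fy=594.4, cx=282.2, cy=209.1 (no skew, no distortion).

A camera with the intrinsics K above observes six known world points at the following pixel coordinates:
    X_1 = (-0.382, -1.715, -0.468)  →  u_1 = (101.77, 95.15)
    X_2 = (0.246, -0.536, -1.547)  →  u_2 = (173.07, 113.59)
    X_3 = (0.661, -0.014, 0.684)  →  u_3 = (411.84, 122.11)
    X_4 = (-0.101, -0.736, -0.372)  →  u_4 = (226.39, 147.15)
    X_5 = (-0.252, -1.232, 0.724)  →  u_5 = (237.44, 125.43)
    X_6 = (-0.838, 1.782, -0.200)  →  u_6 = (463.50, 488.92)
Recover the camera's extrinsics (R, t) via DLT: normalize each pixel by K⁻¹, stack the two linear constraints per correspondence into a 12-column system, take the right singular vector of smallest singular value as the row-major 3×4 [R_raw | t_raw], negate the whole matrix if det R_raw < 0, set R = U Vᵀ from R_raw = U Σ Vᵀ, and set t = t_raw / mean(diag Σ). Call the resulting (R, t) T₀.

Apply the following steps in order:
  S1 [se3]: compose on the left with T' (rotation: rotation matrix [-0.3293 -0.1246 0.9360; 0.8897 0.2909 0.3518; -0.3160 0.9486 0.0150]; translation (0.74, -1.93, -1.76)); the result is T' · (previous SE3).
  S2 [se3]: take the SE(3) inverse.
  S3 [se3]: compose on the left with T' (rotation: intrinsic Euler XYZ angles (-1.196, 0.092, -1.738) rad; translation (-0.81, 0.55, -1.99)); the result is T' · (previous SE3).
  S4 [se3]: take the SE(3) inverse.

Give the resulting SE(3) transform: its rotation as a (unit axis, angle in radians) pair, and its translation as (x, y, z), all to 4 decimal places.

source (pnp_recover): camera pose = R=[0.5480 0.7377 0.3944; -0.7715 0.6279 -0.1025; -0.3233 -0.2481 0.9132], t=(0.3700, -0.0601, 4.0195)
after S1 (compose_se3): R=[-0.3869 -0.5534 0.7376; 0.1494 0.7517 0.6423; -0.9099 0.3587 -0.2082], t=(4.3877, -0.2043, -1.8735)
after S2 (invert_se3): R=[-0.3869 0.1494 -0.9099; -0.5534 0.7517 0.3587; 0.7376 0.6423 -0.2082], t=(0.0236, 3.2537, -3.4952)
after S3 (compose_se3): R=[-0.4115 0.7724 0.4839; 0.8980 0.4342 0.0705; -0.1557 0.4636 -0.8723], t=(2.0598, -3.1695, -2.8463)
after S4 (invert_se3): R=[-0.4115 0.8980 -0.1557; 0.7724 0.4342 0.4636; 0.4839 0.0705 -0.8723], t=(3.2507, 1.1049, -3.2561)

rotation (axis_angle) = ((-0.5164, -0.8403, -0.1651), 2.7512), translation = (3.2507, 1.1049, -3.2561)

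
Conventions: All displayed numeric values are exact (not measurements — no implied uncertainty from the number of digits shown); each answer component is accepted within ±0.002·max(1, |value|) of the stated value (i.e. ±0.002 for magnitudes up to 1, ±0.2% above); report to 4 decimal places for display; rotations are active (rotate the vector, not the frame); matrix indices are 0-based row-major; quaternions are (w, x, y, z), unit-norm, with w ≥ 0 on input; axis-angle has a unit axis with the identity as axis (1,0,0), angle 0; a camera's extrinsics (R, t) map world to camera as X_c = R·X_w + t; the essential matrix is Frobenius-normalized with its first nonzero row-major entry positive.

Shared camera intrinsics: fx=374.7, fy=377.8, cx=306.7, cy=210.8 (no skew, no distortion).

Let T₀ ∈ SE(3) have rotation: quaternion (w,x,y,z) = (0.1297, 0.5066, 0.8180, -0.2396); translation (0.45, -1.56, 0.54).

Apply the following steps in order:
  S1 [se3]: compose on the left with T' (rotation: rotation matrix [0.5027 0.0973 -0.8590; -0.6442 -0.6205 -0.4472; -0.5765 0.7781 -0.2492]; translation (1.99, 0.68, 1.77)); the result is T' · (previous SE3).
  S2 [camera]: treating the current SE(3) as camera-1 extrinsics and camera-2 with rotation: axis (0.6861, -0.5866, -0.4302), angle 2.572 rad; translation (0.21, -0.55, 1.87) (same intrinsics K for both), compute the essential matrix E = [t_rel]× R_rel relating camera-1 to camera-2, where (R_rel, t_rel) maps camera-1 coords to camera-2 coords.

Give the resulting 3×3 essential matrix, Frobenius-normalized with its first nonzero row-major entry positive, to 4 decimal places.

after S1 (compose_se3): R=[0.2377 0.7079 0.6652; 0.0196 -0.6882 0.7253; 0.9712 -0.1593 -0.1774], t=(1.6006, 1.1166, 0.1621)
after S2 (essential): [0.1744 -0.0873 0.5337; -0.6119 0.2417 0.2581; -0.1547 0.0747 -0.3849]

matrix = [0.1744 -0.0873 0.5337; -0.6119 0.2417 0.2581; -0.1547 0.0747 -0.3849]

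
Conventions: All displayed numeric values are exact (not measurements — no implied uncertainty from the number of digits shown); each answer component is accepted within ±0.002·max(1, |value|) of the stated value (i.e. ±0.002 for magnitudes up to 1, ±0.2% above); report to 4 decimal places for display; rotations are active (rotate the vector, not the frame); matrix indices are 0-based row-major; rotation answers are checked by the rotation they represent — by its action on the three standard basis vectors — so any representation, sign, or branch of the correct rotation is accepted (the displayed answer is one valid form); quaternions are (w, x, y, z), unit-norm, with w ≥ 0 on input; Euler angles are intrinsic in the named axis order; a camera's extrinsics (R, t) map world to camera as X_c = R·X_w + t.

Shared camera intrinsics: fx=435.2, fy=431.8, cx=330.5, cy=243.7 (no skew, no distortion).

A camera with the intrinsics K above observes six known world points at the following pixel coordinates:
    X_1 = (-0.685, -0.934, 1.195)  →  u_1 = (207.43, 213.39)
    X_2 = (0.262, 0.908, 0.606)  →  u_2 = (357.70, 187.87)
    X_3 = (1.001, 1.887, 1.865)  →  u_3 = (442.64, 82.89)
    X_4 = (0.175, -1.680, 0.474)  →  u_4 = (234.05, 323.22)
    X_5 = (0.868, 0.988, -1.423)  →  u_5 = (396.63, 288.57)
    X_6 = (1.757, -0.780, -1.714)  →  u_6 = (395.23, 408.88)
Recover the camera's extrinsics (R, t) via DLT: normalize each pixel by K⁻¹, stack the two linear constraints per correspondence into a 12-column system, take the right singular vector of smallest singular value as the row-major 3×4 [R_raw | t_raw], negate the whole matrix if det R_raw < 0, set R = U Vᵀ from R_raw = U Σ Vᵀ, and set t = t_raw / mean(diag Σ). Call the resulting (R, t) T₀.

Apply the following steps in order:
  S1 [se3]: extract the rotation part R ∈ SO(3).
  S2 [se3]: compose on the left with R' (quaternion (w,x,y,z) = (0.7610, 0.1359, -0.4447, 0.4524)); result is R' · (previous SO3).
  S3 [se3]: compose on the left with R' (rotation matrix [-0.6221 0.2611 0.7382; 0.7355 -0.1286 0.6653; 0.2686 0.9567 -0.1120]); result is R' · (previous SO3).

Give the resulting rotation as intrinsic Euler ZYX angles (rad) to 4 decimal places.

source (pnp_recover): camera pose = R=[0.8332 0.5450 -0.0935; 0.3356 -0.6328 -0.6978; -0.4395 0.5500 -0.7102], t=(-0.2701, 0.1100, 6.2302)
after S1 (rot_of_se3): [0.8332 0.5450 -0.0935; 0.3356 -0.6328 -0.6978; -0.4395 0.5500 -0.7102]
after S2 (compose_so3): [0.1344 0.3139 0.9399; 0.9266 -0.3761 -0.0068; 0.3513 0.8718 -0.3414]
after S3 (compose_so3): [0.4177 0.3501 -0.8385; 0.2134 0.8592 0.4650; 0.8832 -0.3731 0.2842]

rotation (euler_zyx) = (0.4723, -1.0826, -0.9199)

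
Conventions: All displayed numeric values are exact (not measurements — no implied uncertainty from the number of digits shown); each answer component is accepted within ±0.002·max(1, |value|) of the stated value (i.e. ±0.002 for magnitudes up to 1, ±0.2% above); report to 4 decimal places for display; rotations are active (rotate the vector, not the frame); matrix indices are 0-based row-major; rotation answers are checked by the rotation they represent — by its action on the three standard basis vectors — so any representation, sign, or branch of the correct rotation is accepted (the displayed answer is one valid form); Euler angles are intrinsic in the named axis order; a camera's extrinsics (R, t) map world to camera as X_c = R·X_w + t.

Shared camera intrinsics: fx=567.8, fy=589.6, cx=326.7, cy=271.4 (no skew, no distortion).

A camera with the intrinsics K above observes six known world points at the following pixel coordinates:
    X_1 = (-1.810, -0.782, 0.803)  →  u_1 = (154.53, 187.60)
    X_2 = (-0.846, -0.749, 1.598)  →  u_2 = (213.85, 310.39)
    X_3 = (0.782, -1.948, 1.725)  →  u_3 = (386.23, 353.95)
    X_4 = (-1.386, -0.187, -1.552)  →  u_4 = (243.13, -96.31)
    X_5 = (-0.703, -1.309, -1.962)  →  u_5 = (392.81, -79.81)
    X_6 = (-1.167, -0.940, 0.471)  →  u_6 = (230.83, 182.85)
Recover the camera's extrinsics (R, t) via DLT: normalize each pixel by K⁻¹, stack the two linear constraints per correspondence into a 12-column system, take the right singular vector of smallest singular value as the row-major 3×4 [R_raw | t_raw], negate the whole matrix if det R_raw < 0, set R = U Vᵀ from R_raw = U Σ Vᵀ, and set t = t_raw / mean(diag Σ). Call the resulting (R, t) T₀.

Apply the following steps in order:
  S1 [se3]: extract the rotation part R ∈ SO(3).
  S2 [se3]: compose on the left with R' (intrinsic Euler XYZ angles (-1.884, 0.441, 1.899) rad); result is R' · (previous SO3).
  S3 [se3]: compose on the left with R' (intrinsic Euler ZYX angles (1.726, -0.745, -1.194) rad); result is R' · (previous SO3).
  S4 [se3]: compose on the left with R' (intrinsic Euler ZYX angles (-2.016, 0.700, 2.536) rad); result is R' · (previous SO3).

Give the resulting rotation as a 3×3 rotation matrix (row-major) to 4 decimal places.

rotation (matrix) = ((0.1987, 0.8642, 0.4623), (-0.9613, 0.2636, -0.0795), (-0.1906, -0.4286, 0.8831))

source (pnp_recover): camera pose = R=[0.8738 -0.3142 -0.3712; 0.4575 0.2722 0.8465; -0.1649 -0.9095 0.3816], t=(0.0102, -0.3998, 4.0391)
after S1 (rot_of_se3): [0.8738 -0.3142 -0.3712; 0.4575 0.2722 0.8465; -0.1649 -0.9095 0.3816]
after S2 (compose_so3): [-0.7168 -0.5297 -0.4536; -0.0610 -0.6003 0.7974; -0.6947 0.5992 0.3980]
after S3 (compose_so3): [0.7209 -0.1905 -0.6663; -0.2840 -0.9582 -0.0334; -0.6321 0.2133 -0.7449]
after S4 (compose_so3): [0.1987 0.8642 0.4623; -0.9613 0.2636 -0.0795; -0.1906 -0.4286 0.8831]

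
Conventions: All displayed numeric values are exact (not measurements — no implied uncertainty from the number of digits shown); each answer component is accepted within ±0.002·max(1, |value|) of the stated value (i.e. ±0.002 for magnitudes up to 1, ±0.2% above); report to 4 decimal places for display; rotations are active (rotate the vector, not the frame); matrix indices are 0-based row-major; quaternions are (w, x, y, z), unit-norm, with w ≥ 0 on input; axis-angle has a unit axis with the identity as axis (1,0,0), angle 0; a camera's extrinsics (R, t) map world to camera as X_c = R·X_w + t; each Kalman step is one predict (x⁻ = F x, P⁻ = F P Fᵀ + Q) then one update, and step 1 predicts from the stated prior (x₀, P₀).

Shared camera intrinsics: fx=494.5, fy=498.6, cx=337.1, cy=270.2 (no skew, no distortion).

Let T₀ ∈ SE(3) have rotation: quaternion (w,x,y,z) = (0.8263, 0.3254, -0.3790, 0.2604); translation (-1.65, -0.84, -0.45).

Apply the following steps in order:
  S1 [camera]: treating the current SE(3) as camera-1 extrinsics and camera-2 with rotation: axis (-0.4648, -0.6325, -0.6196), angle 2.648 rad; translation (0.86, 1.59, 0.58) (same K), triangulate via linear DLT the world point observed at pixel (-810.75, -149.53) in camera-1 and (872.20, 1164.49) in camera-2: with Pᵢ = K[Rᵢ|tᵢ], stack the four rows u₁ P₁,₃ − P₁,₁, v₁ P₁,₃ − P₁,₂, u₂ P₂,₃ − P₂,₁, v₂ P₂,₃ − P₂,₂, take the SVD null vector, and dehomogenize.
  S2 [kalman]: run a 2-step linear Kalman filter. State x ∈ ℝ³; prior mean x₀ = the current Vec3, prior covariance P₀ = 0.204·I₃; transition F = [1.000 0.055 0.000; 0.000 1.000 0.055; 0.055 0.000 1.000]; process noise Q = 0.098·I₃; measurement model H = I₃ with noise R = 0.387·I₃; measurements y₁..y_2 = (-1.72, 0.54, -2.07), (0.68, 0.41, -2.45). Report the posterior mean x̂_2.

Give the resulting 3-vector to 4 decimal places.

result = (0.0687, 0.6158, -1.1619)

after S1 (triangulate): (0.7263, 1.0242, 1.1585)
after S2 (kf_track): (0.0687, 0.6158, -1.1619)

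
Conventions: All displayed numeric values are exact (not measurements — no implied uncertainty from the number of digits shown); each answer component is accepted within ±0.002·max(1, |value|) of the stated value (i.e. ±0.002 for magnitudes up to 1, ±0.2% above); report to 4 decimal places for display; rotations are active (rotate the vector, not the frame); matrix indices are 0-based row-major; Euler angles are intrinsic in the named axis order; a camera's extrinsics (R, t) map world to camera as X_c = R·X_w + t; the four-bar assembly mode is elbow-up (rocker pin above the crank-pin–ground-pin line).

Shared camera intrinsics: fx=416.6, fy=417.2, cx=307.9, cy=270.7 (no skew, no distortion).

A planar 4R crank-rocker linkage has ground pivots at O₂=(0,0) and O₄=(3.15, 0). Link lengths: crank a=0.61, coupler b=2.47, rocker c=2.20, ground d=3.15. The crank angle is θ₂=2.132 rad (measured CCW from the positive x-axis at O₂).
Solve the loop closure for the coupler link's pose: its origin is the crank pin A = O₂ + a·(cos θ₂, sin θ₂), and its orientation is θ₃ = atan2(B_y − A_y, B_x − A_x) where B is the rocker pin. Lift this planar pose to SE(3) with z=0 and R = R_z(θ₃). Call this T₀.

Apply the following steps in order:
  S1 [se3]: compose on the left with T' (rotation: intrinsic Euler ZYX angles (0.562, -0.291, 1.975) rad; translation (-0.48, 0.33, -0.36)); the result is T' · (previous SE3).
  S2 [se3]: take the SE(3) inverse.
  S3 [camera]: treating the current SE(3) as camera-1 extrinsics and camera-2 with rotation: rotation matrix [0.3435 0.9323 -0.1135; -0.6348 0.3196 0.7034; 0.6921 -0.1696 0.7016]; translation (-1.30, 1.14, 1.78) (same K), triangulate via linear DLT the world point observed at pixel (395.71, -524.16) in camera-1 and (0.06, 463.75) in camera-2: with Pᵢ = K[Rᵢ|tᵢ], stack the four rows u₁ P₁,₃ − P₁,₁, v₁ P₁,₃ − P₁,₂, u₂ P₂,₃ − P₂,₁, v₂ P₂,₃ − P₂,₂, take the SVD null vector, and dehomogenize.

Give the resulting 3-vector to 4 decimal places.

source (fourbar_fk): coupler pose = R=[0.8665 -0.4991 0.0000; 0.4991 0.8665 0.0000; 0.0000 0.0000 1.0000], t=(-0.3246, 0.5164, 0.0000)
after S1 (compose_se3): R=[0.6956 -0.4164 0.5854; 0.2061 -0.6650 -0.7179; 0.6882 0.6200 -0.3768], t=(-0.7502, -0.0802, 0.0017)
after S2 (invert_se3): R=[0.6956 0.2061 0.6882; -0.4164 -0.6650 0.6200; 0.5854 -0.7179 -0.3768], t=(0.5372, -0.3668, 0.3823)
after S3 (triangulate): (0.1197, 0.2577, -0.8041)

result = (0.1197, 0.2577, -0.8041)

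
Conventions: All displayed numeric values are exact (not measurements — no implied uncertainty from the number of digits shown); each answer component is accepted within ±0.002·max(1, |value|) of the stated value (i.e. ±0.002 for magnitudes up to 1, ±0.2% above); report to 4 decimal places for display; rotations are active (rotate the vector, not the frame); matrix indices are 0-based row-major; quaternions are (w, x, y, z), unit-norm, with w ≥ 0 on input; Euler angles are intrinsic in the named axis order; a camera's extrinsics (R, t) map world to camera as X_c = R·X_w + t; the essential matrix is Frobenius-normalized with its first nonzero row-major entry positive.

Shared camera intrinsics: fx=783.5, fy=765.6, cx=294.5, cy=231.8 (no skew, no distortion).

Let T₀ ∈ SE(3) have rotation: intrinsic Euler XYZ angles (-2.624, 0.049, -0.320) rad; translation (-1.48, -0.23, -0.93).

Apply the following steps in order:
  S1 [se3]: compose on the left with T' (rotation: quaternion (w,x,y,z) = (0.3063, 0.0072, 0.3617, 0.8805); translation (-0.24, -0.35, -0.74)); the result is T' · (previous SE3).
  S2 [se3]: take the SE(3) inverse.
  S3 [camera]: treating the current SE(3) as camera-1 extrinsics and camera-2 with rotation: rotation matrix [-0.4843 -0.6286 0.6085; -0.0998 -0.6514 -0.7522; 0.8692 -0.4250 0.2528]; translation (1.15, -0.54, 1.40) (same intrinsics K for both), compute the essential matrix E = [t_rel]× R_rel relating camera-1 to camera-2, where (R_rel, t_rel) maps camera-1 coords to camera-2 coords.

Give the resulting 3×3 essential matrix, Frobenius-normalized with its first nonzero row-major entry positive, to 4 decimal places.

after S1 (compose_se3): R=[-0.8579 0.0826 -0.5071; 0.5025 0.3410 -0.7945; 0.1072 -0.9364 -0.3340], t=(0.8671, -1.6176, -1.2649)
after S2 (invert_se3): R=[-0.8579 0.5025 0.1072; 0.0826 0.3410 -0.9364; -0.5071 -0.7945 -0.3340], t=(1.6924, -0.7046, -1.2680)
after S3 (essential): [0.1100 0.3779 0.5415; -0.3090 0.4136 -0.3609; 0.1263 -0.3726 -0.0125]

matrix = [0.1100 0.3779 0.5415; -0.3090 0.4136 -0.3609; 0.1263 -0.3726 -0.0125]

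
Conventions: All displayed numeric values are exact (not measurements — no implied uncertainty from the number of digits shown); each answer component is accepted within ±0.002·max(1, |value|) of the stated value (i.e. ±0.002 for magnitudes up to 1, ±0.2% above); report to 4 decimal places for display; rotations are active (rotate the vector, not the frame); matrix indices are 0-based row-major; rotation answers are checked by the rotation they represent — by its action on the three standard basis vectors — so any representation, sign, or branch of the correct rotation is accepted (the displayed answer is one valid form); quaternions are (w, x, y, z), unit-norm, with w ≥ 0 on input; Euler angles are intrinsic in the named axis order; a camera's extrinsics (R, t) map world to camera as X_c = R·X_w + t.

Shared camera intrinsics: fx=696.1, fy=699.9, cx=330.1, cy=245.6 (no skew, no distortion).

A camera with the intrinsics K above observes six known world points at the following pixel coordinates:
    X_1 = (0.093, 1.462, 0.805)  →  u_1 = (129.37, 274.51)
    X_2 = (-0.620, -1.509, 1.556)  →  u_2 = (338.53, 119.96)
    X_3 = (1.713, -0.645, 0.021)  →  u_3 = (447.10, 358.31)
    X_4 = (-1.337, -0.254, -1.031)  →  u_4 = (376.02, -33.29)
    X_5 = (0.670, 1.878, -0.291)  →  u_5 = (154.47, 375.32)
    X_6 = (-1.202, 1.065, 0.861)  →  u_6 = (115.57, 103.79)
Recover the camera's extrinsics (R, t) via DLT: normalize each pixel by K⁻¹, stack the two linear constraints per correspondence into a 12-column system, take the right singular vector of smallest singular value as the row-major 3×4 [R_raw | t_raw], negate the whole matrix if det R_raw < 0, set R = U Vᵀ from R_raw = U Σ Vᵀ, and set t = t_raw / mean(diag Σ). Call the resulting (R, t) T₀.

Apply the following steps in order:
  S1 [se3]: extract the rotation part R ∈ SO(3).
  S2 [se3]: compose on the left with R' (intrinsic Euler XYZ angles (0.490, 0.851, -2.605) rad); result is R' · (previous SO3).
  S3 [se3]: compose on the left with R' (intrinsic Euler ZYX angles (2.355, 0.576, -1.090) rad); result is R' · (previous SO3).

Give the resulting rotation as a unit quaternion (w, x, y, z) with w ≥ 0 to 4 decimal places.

rotation (quat) = (0.4605, -0.6565, -0.5697, 0.1798)

source (pnp_recover): camera pose = R=[0.3241 -0.7716 -0.5474; 0.9396 0.3299 0.0913; 0.1102 -0.5439 0.8319], t=(-0.0200, -0.4200, 5.5199)
after S1 (rot_of_se3): [0.3241 -0.7716 -0.5474; 0.9396 0.3299 0.0913; 0.1102 -0.5439 0.8319]
after S2 (compose_so3): [0.2158 0.1394 0.9664; -0.8215 0.5609 0.1026; -0.5278 -0.8160 0.2356]
after S3 (compose_so3): [0.2861 0.5825 -0.7608; 0.9137 0.0732 0.3997; 0.2886 -0.8095 -0.5113]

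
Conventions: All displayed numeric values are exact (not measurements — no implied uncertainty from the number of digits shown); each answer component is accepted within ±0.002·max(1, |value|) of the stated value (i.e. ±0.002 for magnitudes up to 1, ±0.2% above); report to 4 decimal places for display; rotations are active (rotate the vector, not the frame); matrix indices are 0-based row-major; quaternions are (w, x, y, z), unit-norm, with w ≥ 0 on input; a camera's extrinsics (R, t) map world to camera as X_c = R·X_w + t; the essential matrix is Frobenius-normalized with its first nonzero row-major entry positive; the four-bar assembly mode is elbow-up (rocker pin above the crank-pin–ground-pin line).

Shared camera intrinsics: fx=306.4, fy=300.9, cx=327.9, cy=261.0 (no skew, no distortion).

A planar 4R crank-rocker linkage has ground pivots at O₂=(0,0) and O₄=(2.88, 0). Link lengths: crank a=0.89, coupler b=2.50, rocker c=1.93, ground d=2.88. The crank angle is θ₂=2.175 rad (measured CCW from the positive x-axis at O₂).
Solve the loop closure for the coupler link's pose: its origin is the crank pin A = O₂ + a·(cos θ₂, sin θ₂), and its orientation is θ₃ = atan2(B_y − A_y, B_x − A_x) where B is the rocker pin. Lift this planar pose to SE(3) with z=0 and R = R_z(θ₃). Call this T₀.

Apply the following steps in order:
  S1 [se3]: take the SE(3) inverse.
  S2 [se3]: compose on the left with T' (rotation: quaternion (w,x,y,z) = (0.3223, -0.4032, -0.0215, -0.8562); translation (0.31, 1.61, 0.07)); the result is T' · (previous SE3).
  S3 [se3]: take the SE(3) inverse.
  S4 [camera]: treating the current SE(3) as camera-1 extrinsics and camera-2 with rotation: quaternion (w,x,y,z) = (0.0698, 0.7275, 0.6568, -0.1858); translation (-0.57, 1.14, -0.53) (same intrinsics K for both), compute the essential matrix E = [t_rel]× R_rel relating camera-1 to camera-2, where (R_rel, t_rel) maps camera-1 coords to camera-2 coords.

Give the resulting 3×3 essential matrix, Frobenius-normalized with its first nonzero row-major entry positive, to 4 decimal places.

matrix = [0.4110 -0.1778 0.0056; -0.3899 -0.3919 -0.4069; 0.3831 -0.3951 -0.1592]

source (fourbar_fk): coupler pose = R=[0.9348 -0.3551 0.0000; 0.3551 0.9348 0.0000; 0.0000 0.0000 1.0000], t=(-0.5056, 0.7324, 0.0000)
after S1 (invert_se3): R=[0.9348 0.3551 0.0000; -0.3551 0.9348 0.0000; 0.0000 0.0000 1.0000], t=(0.2125, -0.8643, 0.0000)
after S2 (compose_se3): R=[-0.6388 0.3663 0.6766; -0.2187 -0.9296 0.2967; 0.7376 0.0416 0.6739], t=(-0.2812, 2.1803, 0.4125)
after S3 (invert_se3): R=[-0.6388 -0.2187 0.7376; 0.3663 -0.9296 0.0416; 0.6766 0.2967 0.6739], t=(-0.0071, 2.1126, -0.7346)
after S4 (essential): [0.4110 -0.1778 0.0056; -0.3899 -0.3919 -0.4069; 0.3831 -0.3951 -0.1592]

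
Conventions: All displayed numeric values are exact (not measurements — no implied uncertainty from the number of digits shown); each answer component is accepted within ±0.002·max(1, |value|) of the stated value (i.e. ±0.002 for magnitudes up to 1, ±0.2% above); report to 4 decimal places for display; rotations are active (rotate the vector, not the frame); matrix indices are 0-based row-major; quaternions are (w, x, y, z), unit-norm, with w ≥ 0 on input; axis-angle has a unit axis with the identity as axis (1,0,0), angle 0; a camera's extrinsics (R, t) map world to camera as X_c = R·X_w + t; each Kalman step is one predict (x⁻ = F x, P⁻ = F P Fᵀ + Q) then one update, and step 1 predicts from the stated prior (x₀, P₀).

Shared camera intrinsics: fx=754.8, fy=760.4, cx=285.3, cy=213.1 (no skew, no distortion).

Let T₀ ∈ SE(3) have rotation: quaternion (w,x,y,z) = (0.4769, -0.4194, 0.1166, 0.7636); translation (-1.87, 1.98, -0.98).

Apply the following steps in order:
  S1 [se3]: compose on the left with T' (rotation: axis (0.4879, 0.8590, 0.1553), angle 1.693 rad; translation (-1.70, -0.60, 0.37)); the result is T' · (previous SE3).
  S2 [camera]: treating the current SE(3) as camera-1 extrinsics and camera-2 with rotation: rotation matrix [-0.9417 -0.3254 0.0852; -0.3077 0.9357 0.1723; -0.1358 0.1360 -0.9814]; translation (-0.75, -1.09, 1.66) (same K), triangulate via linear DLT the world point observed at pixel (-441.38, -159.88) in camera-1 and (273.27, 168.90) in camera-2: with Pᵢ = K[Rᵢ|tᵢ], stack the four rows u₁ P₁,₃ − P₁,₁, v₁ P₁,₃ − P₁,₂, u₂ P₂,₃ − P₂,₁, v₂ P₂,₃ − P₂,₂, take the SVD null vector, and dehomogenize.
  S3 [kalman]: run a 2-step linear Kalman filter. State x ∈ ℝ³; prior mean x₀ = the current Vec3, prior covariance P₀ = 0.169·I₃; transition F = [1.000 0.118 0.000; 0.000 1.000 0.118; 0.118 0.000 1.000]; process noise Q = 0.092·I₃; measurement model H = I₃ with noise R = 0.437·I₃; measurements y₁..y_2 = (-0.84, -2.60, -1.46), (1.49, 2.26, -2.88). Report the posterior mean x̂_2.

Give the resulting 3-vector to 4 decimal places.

result = (-0.0851, 0.4403, -1.6013)

after S1 (compose_se3): R=[-0.5336 -0.4917 0.6881; 0.5759 -0.8071 -0.1302; 0.6194 0.3268 0.7138], t=(-2.2644, -0.0420, 3.1535)
after S2 (triangulate): (-1.0544, 0.7510, -0.4162)
after S3 (kf_track): (-0.0851, 0.4403, -1.6013)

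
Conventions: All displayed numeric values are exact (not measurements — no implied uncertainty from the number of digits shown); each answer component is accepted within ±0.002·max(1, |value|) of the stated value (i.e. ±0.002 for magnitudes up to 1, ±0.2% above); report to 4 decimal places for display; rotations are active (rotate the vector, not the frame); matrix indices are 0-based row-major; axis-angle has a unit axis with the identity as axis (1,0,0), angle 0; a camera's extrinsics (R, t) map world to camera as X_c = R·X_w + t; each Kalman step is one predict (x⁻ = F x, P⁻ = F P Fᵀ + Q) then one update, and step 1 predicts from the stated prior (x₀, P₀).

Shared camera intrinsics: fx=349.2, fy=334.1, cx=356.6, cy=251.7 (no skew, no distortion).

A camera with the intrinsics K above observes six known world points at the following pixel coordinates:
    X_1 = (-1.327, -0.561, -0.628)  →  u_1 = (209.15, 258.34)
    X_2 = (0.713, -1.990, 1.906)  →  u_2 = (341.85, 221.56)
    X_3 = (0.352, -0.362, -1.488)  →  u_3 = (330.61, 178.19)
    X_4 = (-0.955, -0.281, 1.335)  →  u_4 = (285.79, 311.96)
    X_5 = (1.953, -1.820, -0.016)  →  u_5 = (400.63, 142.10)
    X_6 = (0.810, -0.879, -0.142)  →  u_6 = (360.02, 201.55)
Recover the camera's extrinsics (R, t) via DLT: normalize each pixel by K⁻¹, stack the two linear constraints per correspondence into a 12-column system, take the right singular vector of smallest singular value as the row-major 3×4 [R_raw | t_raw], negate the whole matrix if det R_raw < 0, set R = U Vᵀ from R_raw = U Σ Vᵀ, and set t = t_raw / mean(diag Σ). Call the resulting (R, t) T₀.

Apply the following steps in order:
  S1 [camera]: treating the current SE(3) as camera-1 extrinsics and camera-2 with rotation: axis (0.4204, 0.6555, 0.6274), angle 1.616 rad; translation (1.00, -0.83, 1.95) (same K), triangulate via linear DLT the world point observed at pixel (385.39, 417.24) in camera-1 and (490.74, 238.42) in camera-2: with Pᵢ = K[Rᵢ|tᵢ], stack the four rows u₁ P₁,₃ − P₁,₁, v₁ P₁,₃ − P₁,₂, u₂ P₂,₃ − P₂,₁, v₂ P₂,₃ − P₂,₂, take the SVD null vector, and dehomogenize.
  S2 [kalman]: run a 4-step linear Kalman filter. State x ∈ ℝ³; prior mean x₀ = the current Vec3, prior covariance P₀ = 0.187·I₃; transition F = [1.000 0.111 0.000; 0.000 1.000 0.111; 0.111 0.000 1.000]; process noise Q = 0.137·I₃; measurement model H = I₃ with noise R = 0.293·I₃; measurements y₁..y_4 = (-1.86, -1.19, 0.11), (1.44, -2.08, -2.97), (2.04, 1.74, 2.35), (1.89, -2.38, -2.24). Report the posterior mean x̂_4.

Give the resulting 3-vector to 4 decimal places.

source (pnp_recover): camera pose = R=[0.9143 0.3971 0.0802; -0.3870 0.7977 0.4626; 0.1197 -0.4540 0.8829], t=(-0.3303, 0.3100, 4.7621)
after S1 (triangulate): (-0.1312, 1.9141, 1.3416)
after S2 (kf_track): (1.4214, -0.9474, -0.7579)

result = (1.4214, -0.9474, -0.7579)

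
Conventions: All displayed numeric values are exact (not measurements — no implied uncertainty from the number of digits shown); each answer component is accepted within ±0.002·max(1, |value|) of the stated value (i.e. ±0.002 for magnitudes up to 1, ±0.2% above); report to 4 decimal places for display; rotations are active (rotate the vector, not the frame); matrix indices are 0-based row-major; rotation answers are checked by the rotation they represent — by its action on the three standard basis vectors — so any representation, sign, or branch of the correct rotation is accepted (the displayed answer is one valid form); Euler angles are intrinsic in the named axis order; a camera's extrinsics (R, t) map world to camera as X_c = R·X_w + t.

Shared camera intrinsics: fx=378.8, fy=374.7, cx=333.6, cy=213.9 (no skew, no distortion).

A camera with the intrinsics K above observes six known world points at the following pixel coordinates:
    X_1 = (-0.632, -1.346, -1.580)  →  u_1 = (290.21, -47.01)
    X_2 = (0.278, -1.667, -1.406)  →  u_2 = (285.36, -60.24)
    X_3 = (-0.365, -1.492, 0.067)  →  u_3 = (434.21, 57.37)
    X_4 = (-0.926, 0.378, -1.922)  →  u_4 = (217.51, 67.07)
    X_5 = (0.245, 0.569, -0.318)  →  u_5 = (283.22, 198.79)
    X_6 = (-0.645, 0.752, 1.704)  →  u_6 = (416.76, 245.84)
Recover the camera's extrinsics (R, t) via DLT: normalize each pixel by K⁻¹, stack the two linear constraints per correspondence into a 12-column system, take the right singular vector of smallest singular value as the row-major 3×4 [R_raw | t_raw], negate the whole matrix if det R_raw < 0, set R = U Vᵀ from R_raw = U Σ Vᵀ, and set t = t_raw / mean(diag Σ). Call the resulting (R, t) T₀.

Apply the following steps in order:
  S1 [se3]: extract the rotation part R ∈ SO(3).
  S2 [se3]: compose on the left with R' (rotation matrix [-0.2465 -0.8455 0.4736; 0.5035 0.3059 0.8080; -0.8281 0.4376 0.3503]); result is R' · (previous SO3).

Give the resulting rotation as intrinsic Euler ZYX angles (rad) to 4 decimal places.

rotation (euler_zyx) = (-2.5629, -0.2449, 1.9689)

source (pnp_recover): camera pose = R=[-0.2678 -0.5095 0.8177; 0.6305 0.5491 0.5486; -0.7285 0.6625 0.1742], t=(0.0299, -0.4701, 4.2603)
after S1 (rot_of_se3): [-0.2678 -0.5095 0.8177; 0.6305 0.5491 0.5486; -0.7285 0.6625 0.1742]
after S2 (compose_so3): [-0.8122 -0.0249 -0.5829; -0.5306 0.4468 0.7203; 0.2425 0.8943 -0.3761]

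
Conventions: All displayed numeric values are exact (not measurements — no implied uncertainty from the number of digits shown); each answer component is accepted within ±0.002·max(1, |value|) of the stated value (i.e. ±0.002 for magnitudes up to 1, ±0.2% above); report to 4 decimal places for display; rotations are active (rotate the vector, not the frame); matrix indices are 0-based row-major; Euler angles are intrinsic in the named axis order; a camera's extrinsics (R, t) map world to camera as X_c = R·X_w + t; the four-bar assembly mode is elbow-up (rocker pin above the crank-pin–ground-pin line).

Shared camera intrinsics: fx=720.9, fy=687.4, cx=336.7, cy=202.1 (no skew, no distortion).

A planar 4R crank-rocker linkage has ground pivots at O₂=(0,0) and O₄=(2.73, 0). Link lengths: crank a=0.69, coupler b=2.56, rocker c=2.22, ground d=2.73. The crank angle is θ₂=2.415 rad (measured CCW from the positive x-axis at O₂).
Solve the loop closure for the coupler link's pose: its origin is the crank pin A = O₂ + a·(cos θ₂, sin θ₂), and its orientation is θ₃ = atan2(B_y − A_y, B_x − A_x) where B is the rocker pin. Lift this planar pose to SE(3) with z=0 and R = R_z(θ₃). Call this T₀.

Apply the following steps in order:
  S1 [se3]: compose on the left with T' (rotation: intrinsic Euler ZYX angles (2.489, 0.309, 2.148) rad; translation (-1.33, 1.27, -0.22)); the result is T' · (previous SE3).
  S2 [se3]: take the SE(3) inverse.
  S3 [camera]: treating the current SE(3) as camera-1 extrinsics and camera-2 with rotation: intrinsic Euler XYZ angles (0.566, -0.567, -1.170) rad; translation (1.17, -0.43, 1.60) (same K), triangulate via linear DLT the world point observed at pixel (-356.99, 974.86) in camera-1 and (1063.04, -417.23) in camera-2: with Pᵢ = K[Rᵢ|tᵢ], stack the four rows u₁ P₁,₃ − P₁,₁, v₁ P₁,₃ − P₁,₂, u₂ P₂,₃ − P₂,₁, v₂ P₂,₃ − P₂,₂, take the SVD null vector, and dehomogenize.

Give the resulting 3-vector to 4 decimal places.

source (fourbar_fk): coupler pose = R=[0.8243 -0.5661 0.0000; 0.5661 0.8243 0.0000; 0.0000 0.0000 1.0000], t=(-0.5157, 0.4584, 0.0000)
after S1 (compose_se3): R=[-0.5509 0.5347 0.6407; 0.8099 0.1575 0.5650; 0.2013 0.8302 -0.5198], t=(-0.8806, 1.2413, 0.3028)
after S2 (invert_se3): R=[-0.5509 0.8099 0.2013; 0.5347 0.1575 0.8302; 0.6407 0.5650 -0.5198], t=(-1.5514, 0.0240, 0.0202)
after S3 (triangulate): (1.5953, 1.1892, 0.6099)

result = (1.5953, 1.1892, 0.6099)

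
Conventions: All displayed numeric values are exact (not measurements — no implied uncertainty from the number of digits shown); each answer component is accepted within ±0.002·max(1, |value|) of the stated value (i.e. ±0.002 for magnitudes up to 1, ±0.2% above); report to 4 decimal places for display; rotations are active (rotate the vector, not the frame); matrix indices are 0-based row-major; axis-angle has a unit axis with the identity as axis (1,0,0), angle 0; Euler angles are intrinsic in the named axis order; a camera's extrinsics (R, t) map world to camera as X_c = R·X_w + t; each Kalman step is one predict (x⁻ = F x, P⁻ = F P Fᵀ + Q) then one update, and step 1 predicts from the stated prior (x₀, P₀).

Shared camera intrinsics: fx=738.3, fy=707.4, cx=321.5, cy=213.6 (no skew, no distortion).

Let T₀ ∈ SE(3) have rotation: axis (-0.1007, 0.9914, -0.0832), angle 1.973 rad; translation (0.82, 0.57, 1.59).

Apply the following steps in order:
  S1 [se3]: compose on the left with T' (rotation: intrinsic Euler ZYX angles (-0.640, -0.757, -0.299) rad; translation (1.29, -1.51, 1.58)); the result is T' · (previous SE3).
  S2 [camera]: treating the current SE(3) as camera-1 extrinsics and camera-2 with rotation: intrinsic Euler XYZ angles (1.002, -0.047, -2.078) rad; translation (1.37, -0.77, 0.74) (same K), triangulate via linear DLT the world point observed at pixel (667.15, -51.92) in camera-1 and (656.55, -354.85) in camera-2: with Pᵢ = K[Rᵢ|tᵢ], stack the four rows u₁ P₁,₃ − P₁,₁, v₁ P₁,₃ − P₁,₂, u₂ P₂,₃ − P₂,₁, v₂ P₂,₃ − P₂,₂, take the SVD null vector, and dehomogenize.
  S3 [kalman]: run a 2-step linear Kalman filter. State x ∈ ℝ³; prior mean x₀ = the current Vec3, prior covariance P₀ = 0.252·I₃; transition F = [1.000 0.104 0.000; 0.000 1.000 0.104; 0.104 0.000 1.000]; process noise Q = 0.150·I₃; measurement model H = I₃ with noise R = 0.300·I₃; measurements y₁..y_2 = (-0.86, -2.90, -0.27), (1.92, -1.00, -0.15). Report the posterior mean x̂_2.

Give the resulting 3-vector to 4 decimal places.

result = (0.5839, -1.3955, 0.0892)

after S1 (compose_se3): R=[-0.0622 0.7519 0.6563; -0.5412 0.5271 -0.6552; -0.8386 -0.3960 0.3741], t=(1.6286, -0.4991, 3.1256)
after S2 (triangulate): (-0.2158, -0.6946, 1.1576)
after S3 (kf_track): (0.5839, -1.3955, 0.0892)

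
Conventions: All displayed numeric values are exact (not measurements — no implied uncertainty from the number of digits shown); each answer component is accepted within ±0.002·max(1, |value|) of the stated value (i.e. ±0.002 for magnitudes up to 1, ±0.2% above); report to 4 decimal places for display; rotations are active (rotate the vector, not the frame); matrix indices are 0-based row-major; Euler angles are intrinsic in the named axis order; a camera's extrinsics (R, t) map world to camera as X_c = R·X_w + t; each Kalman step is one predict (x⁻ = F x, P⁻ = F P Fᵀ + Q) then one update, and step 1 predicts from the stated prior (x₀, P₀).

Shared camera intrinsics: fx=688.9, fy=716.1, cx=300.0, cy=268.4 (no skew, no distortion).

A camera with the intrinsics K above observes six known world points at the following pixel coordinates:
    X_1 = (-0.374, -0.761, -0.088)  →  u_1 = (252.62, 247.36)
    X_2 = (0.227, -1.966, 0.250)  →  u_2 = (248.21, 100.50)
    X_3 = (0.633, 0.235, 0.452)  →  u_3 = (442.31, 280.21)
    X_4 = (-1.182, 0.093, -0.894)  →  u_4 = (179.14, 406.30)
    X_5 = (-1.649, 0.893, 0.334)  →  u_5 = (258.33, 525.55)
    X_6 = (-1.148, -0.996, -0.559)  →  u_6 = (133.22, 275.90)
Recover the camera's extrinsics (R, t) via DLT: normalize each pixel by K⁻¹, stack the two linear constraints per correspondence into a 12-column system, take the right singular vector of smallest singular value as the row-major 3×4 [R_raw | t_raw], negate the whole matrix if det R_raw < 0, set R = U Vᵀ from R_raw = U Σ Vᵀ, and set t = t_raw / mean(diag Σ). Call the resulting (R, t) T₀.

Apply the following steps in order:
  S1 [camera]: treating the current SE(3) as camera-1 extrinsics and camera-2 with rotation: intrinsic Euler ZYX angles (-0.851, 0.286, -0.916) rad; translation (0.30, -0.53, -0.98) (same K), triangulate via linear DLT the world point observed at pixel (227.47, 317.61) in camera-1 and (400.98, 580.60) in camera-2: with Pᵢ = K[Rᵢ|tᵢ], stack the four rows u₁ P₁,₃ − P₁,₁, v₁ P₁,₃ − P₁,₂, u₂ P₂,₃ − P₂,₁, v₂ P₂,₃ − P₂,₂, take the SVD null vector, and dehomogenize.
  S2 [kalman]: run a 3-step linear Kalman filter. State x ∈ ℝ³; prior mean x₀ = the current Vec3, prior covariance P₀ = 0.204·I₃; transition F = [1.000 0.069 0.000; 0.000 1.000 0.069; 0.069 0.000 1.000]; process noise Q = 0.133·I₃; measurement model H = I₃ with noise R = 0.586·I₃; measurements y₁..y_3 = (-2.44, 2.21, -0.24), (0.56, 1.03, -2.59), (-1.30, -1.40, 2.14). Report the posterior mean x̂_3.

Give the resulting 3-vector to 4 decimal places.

result = (-1.0111, -0.1659, 0.3779)

source (pnp_recover): camera pose = R=[0.7777 0.5429 0.3169; -0.6077 0.7783 0.1581; -0.1608 -0.3155 0.9352], t=(0.3600, 0.2200, 5.1904)
after S1 (triangulate): (-1.2745, -0.9317, 1.2952)
after S2 (kf_track): (-1.0111, -0.1659, 0.3779)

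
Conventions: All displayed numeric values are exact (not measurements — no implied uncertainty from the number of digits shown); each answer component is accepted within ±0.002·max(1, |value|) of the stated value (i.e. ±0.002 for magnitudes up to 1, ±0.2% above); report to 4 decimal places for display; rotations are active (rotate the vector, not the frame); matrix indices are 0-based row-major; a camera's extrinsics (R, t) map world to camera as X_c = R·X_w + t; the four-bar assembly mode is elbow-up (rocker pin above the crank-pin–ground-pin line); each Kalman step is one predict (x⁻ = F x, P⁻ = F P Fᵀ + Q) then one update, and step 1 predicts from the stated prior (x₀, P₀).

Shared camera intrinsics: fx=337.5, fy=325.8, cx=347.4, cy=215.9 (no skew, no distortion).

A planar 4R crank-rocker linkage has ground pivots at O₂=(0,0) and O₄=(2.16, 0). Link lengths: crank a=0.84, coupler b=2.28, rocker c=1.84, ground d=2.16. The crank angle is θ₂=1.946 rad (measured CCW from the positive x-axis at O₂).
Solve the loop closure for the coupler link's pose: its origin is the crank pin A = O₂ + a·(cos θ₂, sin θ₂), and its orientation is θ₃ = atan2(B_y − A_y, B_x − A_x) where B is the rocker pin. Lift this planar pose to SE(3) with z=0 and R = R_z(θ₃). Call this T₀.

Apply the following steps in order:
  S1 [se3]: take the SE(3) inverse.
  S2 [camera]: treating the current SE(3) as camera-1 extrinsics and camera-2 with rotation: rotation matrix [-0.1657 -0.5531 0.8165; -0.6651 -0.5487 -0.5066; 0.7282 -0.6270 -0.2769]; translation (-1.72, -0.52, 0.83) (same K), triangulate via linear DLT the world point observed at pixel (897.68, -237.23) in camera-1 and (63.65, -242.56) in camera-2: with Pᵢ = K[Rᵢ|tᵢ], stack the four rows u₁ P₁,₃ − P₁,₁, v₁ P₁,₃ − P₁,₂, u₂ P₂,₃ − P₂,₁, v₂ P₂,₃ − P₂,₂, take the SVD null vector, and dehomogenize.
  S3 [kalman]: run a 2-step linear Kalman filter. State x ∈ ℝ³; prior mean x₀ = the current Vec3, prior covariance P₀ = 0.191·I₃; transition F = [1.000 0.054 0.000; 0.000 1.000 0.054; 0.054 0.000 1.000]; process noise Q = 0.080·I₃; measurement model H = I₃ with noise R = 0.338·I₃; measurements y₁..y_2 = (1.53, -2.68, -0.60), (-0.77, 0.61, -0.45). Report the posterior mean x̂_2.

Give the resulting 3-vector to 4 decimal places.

source (fourbar_fk): coupler pose = R=[0.8967 -0.4426 0.0000; 0.4426 0.8967 0.0000; 0.0000 0.0000 1.0000], t=(-0.3078, 0.7816, 0.0000)
after S1 (invert_se3): R=[0.8967 0.4426 0.0000; -0.4426 0.8967 0.0000; 0.0000 0.0000 1.0000], t=(-0.0699, -0.8371, 0.0000)
after S2 (triangulate): (1.6946, 0.2750, 0.9638)
after S3 (kf_track): (0.6067, -0.3910, 0.0321)

result = (0.6067, -0.3910, 0.0321)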